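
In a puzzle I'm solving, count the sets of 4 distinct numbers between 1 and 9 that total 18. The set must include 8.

4 distinct digits from 1–9 sum between 10 and 30.
Keeping only sets containing 8.
Enumerating: {1,2,7,8}, {1,3,6,8}, {1,4,5,8}, {2,3,5,8}.

4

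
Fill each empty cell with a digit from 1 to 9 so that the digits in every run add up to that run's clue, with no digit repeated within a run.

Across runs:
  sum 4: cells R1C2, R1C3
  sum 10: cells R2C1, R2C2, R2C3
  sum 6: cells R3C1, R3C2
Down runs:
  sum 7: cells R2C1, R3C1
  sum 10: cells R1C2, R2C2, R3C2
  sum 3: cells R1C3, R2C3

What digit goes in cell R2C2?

4 in 2 cells must be {1,3}; 3 in 2 cells must be {1,2}.
The 4 across and the 3 down share only 1, so R1C3 = 1.
R2C3 = 3 − 1 = 2 completes the 3 down.
R1C2 = 4 − 1 = 3 completes the 4 across.
No cell is forced outright now. R2C2 can only be 1 or 5 (the digits allowed by both its 10 across and its 10 down). If R2C2 = 1: then R2C1 would have to be in {7} for the 10 across but in {1,2,3,4,5,6} for the 7 down — contradiction. So R2C2 = 5.
R2C1 = 10 − 7 = 3 completes the 10 across.
R3C1 = 7 − 3 = 4 completes the 7 down.
R3C2 = 6 − 4 = 2 completes the 6 across.

5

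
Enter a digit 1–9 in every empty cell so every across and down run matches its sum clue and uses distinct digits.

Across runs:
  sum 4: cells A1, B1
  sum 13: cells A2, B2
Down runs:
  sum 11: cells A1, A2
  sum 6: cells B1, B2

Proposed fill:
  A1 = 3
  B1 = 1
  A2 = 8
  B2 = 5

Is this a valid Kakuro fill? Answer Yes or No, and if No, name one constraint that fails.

Yes

Across: 3+1=4; 8+5=13. Down: 3+8=11; 1+5=6. No digit repeats within any run.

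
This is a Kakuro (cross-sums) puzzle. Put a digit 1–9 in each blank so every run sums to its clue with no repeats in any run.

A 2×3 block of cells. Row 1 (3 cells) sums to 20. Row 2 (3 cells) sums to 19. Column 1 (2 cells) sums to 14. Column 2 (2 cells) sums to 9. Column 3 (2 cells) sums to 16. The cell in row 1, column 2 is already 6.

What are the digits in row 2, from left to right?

9 3 7

16 in 2 cells must be {7,9}.
Given what's placed, (1,3) must be 9 to fit the 20 across and 16 down.
(2,2) = 9 − 6 = 3 completes the 9 down.
(2,3) = 16 − 9 = 7 completes the 16 down.
(1,1) = 20 − 15 = 5 completes the 20 across.
(2,1) = 19 − 10 = 9 completes the 19 across.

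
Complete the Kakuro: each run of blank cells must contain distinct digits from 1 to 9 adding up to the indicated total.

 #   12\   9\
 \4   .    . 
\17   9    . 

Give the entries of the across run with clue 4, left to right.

4 in 2 cells must be {1,3}; 17 in 2 cells must be {8,9}.
R1C1 = 12 − 9 = 3 completes the 12 down.
R1C2 = 4 − 3 = 1 completes the 4 across.
R2C2 = 17 − 9 = 8 completes the 17 across.

3 1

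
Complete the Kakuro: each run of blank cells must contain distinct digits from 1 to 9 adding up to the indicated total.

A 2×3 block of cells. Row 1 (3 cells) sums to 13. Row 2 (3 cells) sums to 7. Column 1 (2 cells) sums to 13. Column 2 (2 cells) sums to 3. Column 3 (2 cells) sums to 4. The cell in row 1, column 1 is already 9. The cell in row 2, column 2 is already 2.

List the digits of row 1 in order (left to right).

9 1 3

7 in 3 cells must be {1,2,4}; 3 in 2 cells must be {1,2}; 4 in 2 cells must be {1,3}.
(1,2) = 3 − 2 = 1 completes the 3 down.
(1,3) = 13 − 10 = 3 completes the 13 across.
(2,1) = 13 − 9 = 4 completes the 13 down.
(2,3) = 7 − 6 = 1 completes the 7 across.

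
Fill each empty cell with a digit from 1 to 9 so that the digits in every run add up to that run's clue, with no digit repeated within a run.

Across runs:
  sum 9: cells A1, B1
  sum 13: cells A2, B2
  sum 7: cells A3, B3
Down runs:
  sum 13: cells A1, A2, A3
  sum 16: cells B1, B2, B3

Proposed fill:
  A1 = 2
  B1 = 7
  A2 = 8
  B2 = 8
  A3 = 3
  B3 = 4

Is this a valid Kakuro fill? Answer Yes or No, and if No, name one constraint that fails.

No — the down run B1–B3 sums to 19, not 16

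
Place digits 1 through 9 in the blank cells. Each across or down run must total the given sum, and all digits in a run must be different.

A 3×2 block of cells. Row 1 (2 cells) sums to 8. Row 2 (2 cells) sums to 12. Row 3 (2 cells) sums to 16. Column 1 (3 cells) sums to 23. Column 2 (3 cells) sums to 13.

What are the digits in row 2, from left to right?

8 4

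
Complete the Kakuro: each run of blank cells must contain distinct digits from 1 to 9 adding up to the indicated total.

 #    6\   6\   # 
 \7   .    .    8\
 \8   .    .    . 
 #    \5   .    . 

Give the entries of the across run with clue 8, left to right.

2 1 5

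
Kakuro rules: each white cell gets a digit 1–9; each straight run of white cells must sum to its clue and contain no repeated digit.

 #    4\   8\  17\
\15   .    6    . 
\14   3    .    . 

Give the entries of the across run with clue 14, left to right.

3 2 9

4 in 2 cells must be {1,3}; 17 in 2 cells must be {8,9}.
R1C1 = 4 − 3 = 1 completes the 4 down.
R1C3 = 15 − 7 = 8 completes the 15 across.
R2C2 = 8 − 6 = 2 completes the 8 down.
R2C3 = 14 − 5 = 9 completes the 14 across.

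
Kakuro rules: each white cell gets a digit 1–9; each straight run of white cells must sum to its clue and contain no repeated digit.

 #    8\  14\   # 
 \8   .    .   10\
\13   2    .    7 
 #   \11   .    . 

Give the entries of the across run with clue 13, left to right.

R1C1 = 8 − 2 = 6 completes the 8 down.
R1C2 = 8 − 6 = 2 completes the 8 across.
R2C2 = 13 − 9 = 4 completes the 13 across.
R3C2 = 14 − 6 = 8 completes the 14 down.
R3C3 = 11 − 8 = 3 completes the 11 across.

2 4 7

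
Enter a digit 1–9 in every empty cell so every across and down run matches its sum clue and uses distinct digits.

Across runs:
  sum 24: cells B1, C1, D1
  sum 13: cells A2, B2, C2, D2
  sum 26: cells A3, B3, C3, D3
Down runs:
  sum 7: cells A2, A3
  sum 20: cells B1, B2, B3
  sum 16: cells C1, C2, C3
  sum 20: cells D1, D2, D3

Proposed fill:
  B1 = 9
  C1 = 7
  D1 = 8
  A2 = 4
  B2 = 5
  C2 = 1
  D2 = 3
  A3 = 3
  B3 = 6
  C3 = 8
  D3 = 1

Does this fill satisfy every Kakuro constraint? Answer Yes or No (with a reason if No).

No — the across run A3–D3 sums to 18, not 26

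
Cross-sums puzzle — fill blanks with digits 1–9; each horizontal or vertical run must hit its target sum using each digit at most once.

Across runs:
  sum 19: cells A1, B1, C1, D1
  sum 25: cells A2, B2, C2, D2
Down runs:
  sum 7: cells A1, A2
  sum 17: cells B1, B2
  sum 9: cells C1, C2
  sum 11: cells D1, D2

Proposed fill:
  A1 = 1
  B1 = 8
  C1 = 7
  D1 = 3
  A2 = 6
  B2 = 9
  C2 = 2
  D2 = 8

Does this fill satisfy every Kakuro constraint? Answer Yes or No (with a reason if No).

Yes

Across: 1+8+7+3=19; 6+9+2+8=25. Down: 1+6=7; 8+9=17; 7+2=9; 3+8=11. No digit repeats within any run.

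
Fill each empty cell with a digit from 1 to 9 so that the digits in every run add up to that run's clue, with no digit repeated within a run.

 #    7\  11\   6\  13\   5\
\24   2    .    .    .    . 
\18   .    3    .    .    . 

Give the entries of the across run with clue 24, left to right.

2 8 5 6 3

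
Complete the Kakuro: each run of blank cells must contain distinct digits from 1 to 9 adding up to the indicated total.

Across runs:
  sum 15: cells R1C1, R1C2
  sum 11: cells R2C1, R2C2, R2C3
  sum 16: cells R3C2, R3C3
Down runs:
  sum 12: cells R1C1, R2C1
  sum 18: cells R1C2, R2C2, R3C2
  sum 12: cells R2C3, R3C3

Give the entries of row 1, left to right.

8 7

16 in 2 cells must be {7,9}.
Nothing is forced directly, so branch on R3C2, whose candidates are 7 or 9. If R3C2 = 7: that forces R3C3 = 9, R2C3 = 3, R2C1 = 7, after which R2C2 would have to be in {1} for the 11 across but in {2,3,5,6,8,9} for the 18 down — contradiction. So R3C2 = 9.
R3C3 = 16 − 9 = 7 completes the 16 across.
R2C3 = 12 − 7 = 5 completes the 12 down.
R2C1 = 4: the only remaining digit allowed by both the 11 across and the 12 down.
R2C2 = 11 − 9 = 2 completes the 11 across.
R1C1 = 12 − 4 = 8 completes the 12 down.
R1C2 = 15 − 8 = 7 completes the 15 across.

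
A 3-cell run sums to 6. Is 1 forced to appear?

The only way to make 6 from 3 distinct digits is {1,2,3}, which contains 1.

Yes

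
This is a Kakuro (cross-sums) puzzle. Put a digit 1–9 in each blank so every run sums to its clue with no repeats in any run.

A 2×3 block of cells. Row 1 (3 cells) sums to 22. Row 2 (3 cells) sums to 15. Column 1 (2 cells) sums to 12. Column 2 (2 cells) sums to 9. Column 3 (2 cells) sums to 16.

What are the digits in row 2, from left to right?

16 in 2 cells must be {7,9}.
Nothing is forced directly, so branch on (1,3), whose candidates are 7 or 9. If (1,3) = 7: that forces (1,1) = 9, (1,2) = 6, (2,1) = 3, after which (2,2) would have to be in {4,5,7,8} for the 15 across but in {3} for the 9 down — contradiction. So (1,3) = 9.
(2,3) = 16 − 9 = 7 completes the 16 down.
Nothing is forced directly, so branch on (2,1), whose candidates are 3 or 5. If (2,1) = 3: then (1,1) would have to be in {5,6,7,8} for the 22 across but in {9} for the 12 down — contradiction. So (2,1) = 5.
(1,1) = 12 − 5 = 7 completes the 12 down.
(1,2) = 22 − 16 = 6 completes the 22 across.
(2,2) = 15 − 12 = 3 completes the 15 across.

5 3 7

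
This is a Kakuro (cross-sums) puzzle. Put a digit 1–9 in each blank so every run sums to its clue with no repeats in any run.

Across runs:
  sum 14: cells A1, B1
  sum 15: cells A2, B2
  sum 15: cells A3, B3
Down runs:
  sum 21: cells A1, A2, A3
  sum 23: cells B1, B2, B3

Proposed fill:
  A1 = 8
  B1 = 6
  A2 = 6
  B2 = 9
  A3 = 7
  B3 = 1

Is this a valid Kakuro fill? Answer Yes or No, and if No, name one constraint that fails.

No — the across run A3–B3 sums to 8, not 15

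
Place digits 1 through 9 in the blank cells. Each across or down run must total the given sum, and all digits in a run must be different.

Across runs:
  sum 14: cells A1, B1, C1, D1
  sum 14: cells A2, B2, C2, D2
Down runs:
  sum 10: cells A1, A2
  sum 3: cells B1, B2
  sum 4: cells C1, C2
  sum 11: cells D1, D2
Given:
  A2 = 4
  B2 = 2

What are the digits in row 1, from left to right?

6 1 3 4

3 in 2 cells must be {1,2}; 4 in 2 cells must be {1,3}.
A1 = 10 − 4 = 6 completes the 10 down.
B1 = 3 − 2 = 1 completes the 3 down.
Given what's placed, C1 must be 3 to fit the 14 across and 4 down.
D1 = 14 − 10 = 4 completes the 14 across.
C2 = 4 − 3 = 1 completes the 4 down.
D2 = 14 − 7 = 7 completes the 14 across.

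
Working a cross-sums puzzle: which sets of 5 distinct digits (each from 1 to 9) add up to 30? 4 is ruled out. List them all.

5 distinct digits from 1–9 sum between 15 and 35.
Dropping sets that contain 4.

{1,5,7,8,9}; {2,5,6,8,9}; {3,5,6,7,9}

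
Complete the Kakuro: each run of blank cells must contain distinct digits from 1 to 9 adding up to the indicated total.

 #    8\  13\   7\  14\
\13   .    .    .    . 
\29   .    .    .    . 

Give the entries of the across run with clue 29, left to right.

7 9 5 8

29 in 4 cells must be {5,7,8,9}.
Only 5 fits R2C3 under both its across sum 29 and down sum 7.
R1C3 = 7 − 5 = 2 completes the 7 down.
Given what's placed, R1C4 must be 6 to fit the 13 across and 14 down.
R2C1 = 7: the only remaining digit allowed by both the 29 across and the 8 down.
R2C4 = 14 − 6 = 8 completes the 14 down.
R1C1 = 8 − 7 = 1 completes the 8 down.
R1C2 = 13 − 9 = 4 completes the 13 across.
R2C2 = 29 − 20 = 9 completes the 29 across.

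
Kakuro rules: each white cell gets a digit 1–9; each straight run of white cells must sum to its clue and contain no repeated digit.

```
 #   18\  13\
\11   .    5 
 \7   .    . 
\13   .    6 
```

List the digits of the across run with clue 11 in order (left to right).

6 5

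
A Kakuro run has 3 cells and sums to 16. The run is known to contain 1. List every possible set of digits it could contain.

{1,6,9}; {1,7,8}

3 distinct digits from 1–9 sum between 6 and 24.
Keeping only sets containing 1.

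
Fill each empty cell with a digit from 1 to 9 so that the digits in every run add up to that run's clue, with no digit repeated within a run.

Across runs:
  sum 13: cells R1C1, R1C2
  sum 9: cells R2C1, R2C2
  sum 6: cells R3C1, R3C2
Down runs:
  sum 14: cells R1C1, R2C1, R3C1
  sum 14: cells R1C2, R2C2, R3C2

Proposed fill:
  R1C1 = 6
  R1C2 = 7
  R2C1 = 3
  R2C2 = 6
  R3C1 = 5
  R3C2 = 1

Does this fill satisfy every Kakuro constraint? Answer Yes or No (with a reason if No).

Yes

Across: 6+7=13; 3+6=9; 5+1=6. Down: 6+3+5=14; 7+6+1=14. No digit repeats within any run.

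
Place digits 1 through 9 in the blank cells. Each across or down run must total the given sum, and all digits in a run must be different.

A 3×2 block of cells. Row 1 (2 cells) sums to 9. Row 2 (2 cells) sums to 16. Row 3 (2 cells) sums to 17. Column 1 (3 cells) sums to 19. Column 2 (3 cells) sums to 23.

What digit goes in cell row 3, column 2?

16 in 2 cells must be {7,9}; 17 in 2 cells must be {8,9}; 23 in 3 cells must be {6,8,9}.
The 16 across and the 23 down share only 9, so (2,2) = 9.
Given what's placed, (3,2) must be 8 to fit the 17 across and 23 down.
(1,2) = 23 − 17 = 6 completes the 23 down.
(2,1) = 16 − 9 = 7 completes the 16 across.
(3,1) = 17 − 8 = 9 completes the 17 across.
(1,1) = 9 − 6 = 3 completes the 9 across.

8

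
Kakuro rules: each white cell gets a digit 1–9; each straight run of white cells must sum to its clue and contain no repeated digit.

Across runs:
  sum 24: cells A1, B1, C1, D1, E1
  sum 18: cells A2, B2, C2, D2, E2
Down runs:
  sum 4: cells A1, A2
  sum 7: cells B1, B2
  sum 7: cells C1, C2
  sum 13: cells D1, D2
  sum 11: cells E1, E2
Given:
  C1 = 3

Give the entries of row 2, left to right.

3 1 4 8 2

4 in 2 cells must be {1,3}.
Given what's placed, A1 must be 1 to fit the 24 across and 4 down.
A2 = 4 − 1 = 3 completes the 4 down.
C2 = 7 − 3 = 4 completes the 7 down.
Given what's placed, D2 must be 8 to fit the 18 across and 13 down.
E2 = 2: the only remaining digit allowed by both the 18 across and the 11 down.
D1 = 13 − 8 = 5 completes the 13 down.
E1 = 11 − 2 = 9 completes the 11 down.
B2 = 18 − 17 = 1 completes the 18 across.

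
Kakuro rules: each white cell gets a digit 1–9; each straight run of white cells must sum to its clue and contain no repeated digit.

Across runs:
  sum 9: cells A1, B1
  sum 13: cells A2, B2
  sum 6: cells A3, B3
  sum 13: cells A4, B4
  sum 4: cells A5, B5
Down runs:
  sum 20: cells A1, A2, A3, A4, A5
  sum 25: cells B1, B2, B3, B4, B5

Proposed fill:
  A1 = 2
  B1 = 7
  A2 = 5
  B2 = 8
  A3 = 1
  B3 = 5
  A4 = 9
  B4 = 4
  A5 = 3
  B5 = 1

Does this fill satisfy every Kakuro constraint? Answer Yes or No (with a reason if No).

Yes

Across: 2+7=9; 5+8=13; 1+5=6; 9+4=13; 3+1=4. Down: 2+5+1+9+3=20; 7+8+5+4+1=25. No digit repeats within any run.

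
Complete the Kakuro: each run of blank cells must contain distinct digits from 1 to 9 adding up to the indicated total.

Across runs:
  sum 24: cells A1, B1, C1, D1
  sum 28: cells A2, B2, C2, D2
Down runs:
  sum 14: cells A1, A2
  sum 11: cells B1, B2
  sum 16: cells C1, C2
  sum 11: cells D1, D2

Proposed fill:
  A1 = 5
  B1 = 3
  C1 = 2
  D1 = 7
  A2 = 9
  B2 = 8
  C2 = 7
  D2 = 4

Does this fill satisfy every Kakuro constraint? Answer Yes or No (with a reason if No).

No — the across run A1–D1 sums to 17, not 24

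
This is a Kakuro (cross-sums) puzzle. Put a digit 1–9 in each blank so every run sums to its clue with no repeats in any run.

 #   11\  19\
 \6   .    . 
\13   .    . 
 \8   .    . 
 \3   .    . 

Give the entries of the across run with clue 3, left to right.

1, 2

3 in 2 cells must be {1,2}; 11 in 4 cells must be {1,2,3,5}.
Only 5 fits R2C1 under both its across sum 13 and down sum 11.
R2C2 = 13 − 5 = 8 completes the 13 across.
Nothing is forced directly, so branch on R1C1, whose candidates are 1 or 2. If R1C1 = 1: that forces R1C2 = 5, R3C2 = 2, R4C1 = 2, after which R4C2 would have to be in {1} for the 3 across but in {4} for the 19 down — contradiction. So R1C1 = 2.
R1C2 = 6 − 2 = 4 completes the 6 across.
R4C1 = 1: the only remaining digit allowed by both the 3 across and the 11 down.
R4C2 = 3 − 1 = 2 completes the 3 across.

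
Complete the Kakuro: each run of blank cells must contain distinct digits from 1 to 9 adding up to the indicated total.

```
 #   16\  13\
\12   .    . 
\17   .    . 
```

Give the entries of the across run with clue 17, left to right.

9 8

17 in 2 cells must be {8,9}; 16 in 2 cells must be {7,9}.
The 17 across and the 16 down share only 9, so R2C1 = 9.
R2C2 = 17 − 9 = 8 completes the 17 across.
R1C1 = 16 − 9 = 7 completes the 16 down.
R1C2 = 12 − 7 = 5 completes the 12 across.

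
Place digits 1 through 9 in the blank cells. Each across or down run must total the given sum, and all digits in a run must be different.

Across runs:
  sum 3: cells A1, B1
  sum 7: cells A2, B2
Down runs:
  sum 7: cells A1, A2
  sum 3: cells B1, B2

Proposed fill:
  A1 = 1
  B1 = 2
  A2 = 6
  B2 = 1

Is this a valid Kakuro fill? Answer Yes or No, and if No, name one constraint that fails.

Yes

Across: 1+2=3; 6+1=7. Down: 1+6=7; 2+1=3. No digit repeats within any run.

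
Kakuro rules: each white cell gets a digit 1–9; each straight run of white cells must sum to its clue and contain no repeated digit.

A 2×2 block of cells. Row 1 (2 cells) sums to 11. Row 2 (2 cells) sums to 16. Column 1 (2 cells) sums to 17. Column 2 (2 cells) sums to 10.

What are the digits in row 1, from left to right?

8 3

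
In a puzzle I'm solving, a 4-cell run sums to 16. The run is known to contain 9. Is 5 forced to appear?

The only way to make 16 from 4 distinct digits under that restriction is {1,2,4,9}, which does not contain 5.

No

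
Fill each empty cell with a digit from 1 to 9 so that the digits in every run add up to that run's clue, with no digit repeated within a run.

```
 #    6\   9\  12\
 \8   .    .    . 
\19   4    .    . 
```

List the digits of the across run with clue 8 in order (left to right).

R1C1 = 6 − 4 = 2 completes the 6 down.
Given what's placed, R1C3 must be 5 to fit the 8 across and 12 down.
R2C3 = 12 − 5 = 7 completes the 12 down.
R1C2 = 8 − 7 = 1 completes the 8 across.
R2C2 = 19 − 11 = 8 completes the 19 across.

2, 1, 5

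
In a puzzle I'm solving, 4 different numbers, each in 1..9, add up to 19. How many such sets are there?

4 distinct digits from 1–9 sum between 10 and 30.

11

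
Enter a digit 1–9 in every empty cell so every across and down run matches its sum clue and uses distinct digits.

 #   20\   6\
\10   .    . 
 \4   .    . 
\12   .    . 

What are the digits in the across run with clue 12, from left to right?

4 in 2 cells must be {1,3}; 6 in 3 cells must be {1,2,3}.
The 4 across and the 20 down share only 3, so R2C1 = 3.
R2C2 = 4 − 3 = 1 completes the 4 across.
Given what's placed, R3C2 must be 3 to fit the 12 across and 6 down.
R1C2 = 6 − 4 = 2 completes the 6 down.
R3C1 = 12 − 3 = 9 completes the 12 across.
R1C1 = 10 − 2 = 8 completes the 10 across.

9, 3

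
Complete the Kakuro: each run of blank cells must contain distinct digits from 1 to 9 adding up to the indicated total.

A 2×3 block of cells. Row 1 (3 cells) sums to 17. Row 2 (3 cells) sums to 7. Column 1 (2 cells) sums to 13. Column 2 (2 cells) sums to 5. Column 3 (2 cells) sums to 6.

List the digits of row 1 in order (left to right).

7 in 3 cells must be {1,2,4}.
The 7 across and the 13 down share only 4, so (2,1) = 4.
(1,1) = 13 − 4 = 9 completes the 13 down.
Nothing is forced directly, so branch on (2,2), whose candidates are 1 or 2. If (2,2) = 1: then (1,2) would have to be in {1,2,3,5,6,7} for the 17 across but in {4} for the 5 down — contradiction. So (2,2) = 2.
(1,2) = 5 − 2 = 3 completes the 5 down.
(1,3) = 17 − 12 = 5 completes the 17 across.
(2,3) = 7 − 6 = 1 completes the 7 across.

9 3 5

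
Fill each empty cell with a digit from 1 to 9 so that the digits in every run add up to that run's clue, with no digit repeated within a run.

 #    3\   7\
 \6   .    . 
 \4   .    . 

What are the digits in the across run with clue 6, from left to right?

2 4

4 in 2 cells must be {1,3}; 3 in 2 cells must be {1,2}.
The 4 across and the 3 down share only 1, so R2C1 = 1.
R2C2 = 4 − 1 = 3 completes the 4 across.
R1C1 = 3 − 1 = 2 completes the 3 down.
R1C2 = 6 − 2 = 4 completes the 6 across.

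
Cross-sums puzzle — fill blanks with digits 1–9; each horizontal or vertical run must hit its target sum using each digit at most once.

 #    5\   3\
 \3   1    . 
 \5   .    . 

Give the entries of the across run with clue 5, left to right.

4 1

3 in 2 cells must be {1,2}.
R1C2 = 3 − 1 = 2 completes the 3 across.
R2C1 = 5 − 1 = 4 completes the 5 down.
R2C2 = 5 − 4 = 1 completes the 5 across.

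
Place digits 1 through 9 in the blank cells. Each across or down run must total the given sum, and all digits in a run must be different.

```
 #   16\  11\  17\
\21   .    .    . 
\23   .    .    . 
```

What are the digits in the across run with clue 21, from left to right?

7, 5, 9

23 in 3 cells must be {6,8,9}; 16 in 2 cells must be {7,9}; 17 in 2 cells must be {8,9}.
The 23 across and the 16 down share only 9, so R2C1 = 9.
Given what's placed, R2C3 must be 8 to fit the 23 across and 17 down.
R1C1 = 16 − 9 = 7 completes the 16 down.
R1C3 = 17 − 8 = 9 completes the 17 down.
R2C2 = 23 − 17 = 6 completes the 23 across.
R1C2 = 21 − 16 = 5 completes the 21 across.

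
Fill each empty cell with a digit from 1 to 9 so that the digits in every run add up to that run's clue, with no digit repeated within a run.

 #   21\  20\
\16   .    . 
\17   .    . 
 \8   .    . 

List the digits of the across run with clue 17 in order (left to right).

9 8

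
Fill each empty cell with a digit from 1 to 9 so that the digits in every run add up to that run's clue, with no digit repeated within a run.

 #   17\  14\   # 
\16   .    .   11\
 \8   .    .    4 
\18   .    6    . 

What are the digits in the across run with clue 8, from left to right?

3 1 4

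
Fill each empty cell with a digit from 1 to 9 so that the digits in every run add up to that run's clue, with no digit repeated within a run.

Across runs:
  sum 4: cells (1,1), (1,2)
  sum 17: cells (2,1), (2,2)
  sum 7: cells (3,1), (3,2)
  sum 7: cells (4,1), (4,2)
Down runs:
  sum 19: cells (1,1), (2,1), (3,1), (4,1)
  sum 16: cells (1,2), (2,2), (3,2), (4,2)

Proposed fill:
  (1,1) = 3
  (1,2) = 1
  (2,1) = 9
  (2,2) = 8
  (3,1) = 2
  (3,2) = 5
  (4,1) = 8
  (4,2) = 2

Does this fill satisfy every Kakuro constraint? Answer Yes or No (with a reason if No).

No — the down run (1,1)–(4,1) sums to 22, not 19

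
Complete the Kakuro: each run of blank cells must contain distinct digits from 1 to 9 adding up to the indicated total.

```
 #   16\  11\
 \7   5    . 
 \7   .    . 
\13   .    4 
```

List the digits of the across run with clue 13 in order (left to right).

9 4

R1C2 = 7 − 5 = 2 completes the 7 across.
R2C2 = 11 − 6 = 5 completes the 11 down.
R3C1 = 13 − 4 = 9 completes the 13 across.
R2C1 = 7 − 5 = 2 completes the 7 across.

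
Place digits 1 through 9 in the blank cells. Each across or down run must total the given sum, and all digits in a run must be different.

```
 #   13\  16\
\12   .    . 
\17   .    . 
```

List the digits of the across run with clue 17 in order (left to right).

8 9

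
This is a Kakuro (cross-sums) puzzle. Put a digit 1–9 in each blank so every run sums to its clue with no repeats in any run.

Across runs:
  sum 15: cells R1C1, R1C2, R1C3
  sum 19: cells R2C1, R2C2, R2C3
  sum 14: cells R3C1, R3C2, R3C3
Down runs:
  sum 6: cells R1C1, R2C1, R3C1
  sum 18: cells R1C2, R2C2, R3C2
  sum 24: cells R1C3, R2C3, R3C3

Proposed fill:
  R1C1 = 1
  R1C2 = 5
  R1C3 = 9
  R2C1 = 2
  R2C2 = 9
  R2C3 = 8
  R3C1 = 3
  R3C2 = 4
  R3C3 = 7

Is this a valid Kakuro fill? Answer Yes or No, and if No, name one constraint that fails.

Across: 1+5+9=15; 2+9+8=19; 3+4+7=14. Down: 1+2+3=6; 5+9+4=18; 9+8+7=24. No digit repeats within any run.

Yes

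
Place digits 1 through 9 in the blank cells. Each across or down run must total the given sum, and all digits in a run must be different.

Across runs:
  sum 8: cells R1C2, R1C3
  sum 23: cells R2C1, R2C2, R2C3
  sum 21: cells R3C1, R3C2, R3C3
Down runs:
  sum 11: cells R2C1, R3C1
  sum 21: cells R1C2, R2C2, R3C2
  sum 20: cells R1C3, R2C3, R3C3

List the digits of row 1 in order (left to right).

5, 3

23 in 3 cells must be {6,8,9}.
Nothing is forced directly, so branch on R1C2, whose candidates are 5 or 6 or 7. If R1C2 = 6: then R1C3 would have to be in {2} for the 8 across but in {3,4,5,6,7,8,9} for the 20 down — contradiction. If R1C2 = 7: then R1C3 would have to be in {1} for the 8 across but in {3,4,5,6,7,8,9} for the 20 down — contradiction. So R1C2 = 5.
R1C3 = 8 − 5 = 3 completes the 8 across.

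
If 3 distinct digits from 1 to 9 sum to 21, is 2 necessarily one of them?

No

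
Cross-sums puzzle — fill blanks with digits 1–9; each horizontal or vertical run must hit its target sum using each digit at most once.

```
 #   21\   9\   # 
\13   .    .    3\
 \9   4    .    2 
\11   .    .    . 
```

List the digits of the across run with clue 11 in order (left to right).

3 in 2 cells must be {1,2}.
R2C2 = 9 − 6 = 3 completes the 9 across.
R3C1 = 8: the only remaining digit allowed by both the 11 across and the 21 down.
R3C3 = 3 − 2 = 1 completes the 3 down.
R1C1 = 21 − 12 = 9 completes the 21 down.
R1C2 = 13 − 9 = 4 completes the 13 across.
R3C2 = 11 − 9 = 2 completes the 11 across.

8 2 1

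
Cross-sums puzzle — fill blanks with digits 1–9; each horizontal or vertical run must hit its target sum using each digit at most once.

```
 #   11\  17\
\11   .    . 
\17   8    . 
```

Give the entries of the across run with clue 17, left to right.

17 in 2 cells must be {8,9}.
R1C1 = 11 − 8 = 3 completes the 11 down.
R1C2 = 11 − 3 = 8 completes the 11 across.
R2C2 = 17 − 8 = 9 completes the 17 across.

8, 9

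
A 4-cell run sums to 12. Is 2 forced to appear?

Every partition of 12 into 4 distinct digits includes 2: {1,2,3,6}, {1,2,4,5}.

Yes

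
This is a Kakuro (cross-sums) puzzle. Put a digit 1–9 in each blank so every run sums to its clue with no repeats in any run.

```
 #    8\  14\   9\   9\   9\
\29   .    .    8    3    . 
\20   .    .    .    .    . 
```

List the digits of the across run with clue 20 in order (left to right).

R2C3 = 9 − 8 = 1 completes the 9 down.
R2C4 = 9 − 3 = 6 completes the 9 down.
Given what's placed, R2C2 must be 8 to fit the 20 across and 14 down.
R1C2 = 14 − 8 = 6 completes the 14 down.
No cell is forced outright now. R2C1 can only be 2 or 3 (the digits allowed by both its 20 across and its 8 down). If R2C1 = 2: then R1C1 would have to be in {5,7} for the 29 across but in {6} for the 8 down — contradiction. So R2C1 = 3.
R1C1 = 8 − 3 = 5 completes the 8 down.
R1C5 = 29 − 22 = 7 completes the 29 across.
R2C5 = 20 − 18 = 2 completes the 20 across.

3, 8, 1, 6, 2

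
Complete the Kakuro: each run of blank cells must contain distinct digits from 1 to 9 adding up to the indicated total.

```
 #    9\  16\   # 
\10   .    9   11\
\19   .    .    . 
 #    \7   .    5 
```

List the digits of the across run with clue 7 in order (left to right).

2 5

R1C1 = 10 − 9 = 1 completes the 10 across.
R2C1 = 9 − 1 = 8 completes the 9 down.
R2C3 = 11 − 5 = 6 completes the 11 down.
R3C2 = 7 − 5 = 2 completes the 7 across.
R2C2 = 19 − 14 = 5 completes the 19 across.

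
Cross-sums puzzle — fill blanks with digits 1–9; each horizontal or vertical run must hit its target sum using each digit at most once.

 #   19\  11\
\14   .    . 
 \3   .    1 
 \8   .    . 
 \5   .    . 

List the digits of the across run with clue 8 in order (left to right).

5 3

3 in 2 cells must be {1,2}; 11 in 4 cells must be {1,2,3,5}.
Given what's placed, R1C2 must be 5 to fit the 14 across and 11 down.
R2C1 = 3 − 1 = 2 completes the 3 across.
R1C1 = 14 − 5 = 9 completes the 14 across.
No cell is forced outright now. R3C2 can only be 2 or 3 (the digits allowed by both its 8 across and its 11 down). If R3C2 = 2: then R3C1 would have to be in {6} for the 8 across but in {1,3,5,7} for the 19 down — contradiction. So R3C2 = 3.
R3C1 = 8 − 3 = 5 completes the 8 across.
R4C1 = 19 − 16 = 3 completes the 19 down.
R4C2 = 5 − 3 = 2 completes the 5 across.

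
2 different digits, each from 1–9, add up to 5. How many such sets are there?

2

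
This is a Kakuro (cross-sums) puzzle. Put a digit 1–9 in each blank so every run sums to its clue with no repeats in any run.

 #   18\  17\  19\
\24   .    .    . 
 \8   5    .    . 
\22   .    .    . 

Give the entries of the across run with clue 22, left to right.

24 in 3 cells must be {7,8,9}.
Given what's placed, R2C3 must be 2 to fit the 8 across and 19 down.
R2C2 = 8 − 7 = 1 completes the 8 across.
No cell is forced outright now. R1C3 can only be 8 or 9 (the digits allowed by both its 24 across and its 19 down). If R1C3 = 9: that forces R1C1 = 7, after which R1C2 would have to be in {8} for the 24 across but in {7,9} for the 17 down — contradiction. So R1C3 = 8.
R3C3 = 19 − 10 = 9 completes the 19 down.
Given what's placed, R3C2 must be 7 to fit the 22 across and 17 down.
R1C2 = 17 − 8 = 9 completes the 17 down.
R3C1 = 22 − 16 = 6 completes the 22 across.

6 7 9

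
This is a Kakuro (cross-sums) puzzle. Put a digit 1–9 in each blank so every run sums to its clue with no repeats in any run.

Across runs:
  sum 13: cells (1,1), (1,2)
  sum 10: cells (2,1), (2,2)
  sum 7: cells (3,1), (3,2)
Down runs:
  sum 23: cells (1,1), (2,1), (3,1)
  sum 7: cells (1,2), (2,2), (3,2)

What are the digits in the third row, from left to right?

6, 1

23 in 3 cells must be {6,8,9}; 7 in 3 cells must be {1,2,4}.
The 13 across and the 7 down share only 4, so (1,2) = 4.
The 7 across and the 23 down share only 6, so (3,1) = 6.
(3,2) = 7 − 6 = 1 completes the 7 across.
(1,1) = 13 − 4 = 9 completes the 13 across.
(2,1) = 23 − 15 = 8 completes the 23 down.
(2,2) = 10 − 8 = 2 completes the 10 across.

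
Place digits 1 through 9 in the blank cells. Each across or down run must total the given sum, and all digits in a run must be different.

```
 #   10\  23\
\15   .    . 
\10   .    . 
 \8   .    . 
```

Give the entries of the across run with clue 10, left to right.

23 in 3 cells must be {6,8,9}.
The 8 across and the 23 down share only 6, so R3C2 = 6.
R3C1 = 8 − 6 = 2 completes the 8 across.
Given what's placed, R1C1 must be 7 to fit the 15 across and 10 down.
R1C2 = 15 − 7 = 8 completes the 15 across.
R2C1 = 10 − 9 = 1 completes the 10 down.
R2C2 = 10 − 1 = 9 completes the 10 across.

1 9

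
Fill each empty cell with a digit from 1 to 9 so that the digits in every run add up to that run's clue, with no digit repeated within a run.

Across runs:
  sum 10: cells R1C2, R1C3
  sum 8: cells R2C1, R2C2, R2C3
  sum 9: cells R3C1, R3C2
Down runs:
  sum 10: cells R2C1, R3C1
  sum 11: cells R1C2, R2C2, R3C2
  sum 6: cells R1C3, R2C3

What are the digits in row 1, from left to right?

Nothing is forced directly, so branch on R1C3, whose candidates are 1 or 2 or 4. If R1C3 = 1: then R1C2 would have to be in {9} for the 10 across but in {1,2,3,4,5,6,7,8} for the 11 down — contradiction. If R1C3 = 4: that forces R1C2 = 6, R2C3 = 2, R2C1 = 1, after which R2C2 would have to be in {5} for the 8 across but in {1,2,3,4} for the 11 down — contradiction. So R1C3 = 2.
R1C2 = 10 − 2 = 8 completes the 10 across.
R2C3 = 6 − 2 = 4 completes the 6 down.
R2C2 = 1: the only remaining digit allowed by both the 8 across and the 11 down.
R3C2 = 11 − 9 = 2 completes the 11 down.
R2C1 = 8 − 5 = 3 completes the 8 across.
R3C1 = 9 − 2 = 7 completes the 9 across.

8, 2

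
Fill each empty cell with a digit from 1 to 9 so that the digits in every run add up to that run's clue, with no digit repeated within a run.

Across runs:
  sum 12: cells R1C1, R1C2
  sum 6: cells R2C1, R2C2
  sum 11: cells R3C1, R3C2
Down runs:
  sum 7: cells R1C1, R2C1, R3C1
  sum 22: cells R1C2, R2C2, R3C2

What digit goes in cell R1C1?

7 in 3 cells must be {1,2,4}.
The 12 across and the 7 down share only 4, so R1C1 = 4.
R1C2 = 12 − 4 = 8 completes the 12 across.
Given what's placed, R2C2 must be 5 to fit the 6 across and 22 down.
R3C1 = 2: the only remaining digit allowed by both the 11 across and the 7 down.
R3C2 = 11 − 2 = 9 completes the 11 across.
R2C1 = 6 − 5 = 1 completes the 6 across.

4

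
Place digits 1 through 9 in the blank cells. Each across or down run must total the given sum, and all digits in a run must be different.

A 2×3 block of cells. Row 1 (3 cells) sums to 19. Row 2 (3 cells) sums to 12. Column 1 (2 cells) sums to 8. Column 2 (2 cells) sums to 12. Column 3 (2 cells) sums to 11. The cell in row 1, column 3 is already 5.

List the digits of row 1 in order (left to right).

6 8 5

Given what's placed, (1,1) must be 6 to fit the 19 across and 8 down.
(1,2) = 19 − 11 = 8 completes the 19 across.
(2,1) = 8 − 6 = 2 completes the 8 down.
(2,2) = 12 − 8 = 4 completes the 12 down.
(2,3) = 12 − 6 = 6 completes the 12 across.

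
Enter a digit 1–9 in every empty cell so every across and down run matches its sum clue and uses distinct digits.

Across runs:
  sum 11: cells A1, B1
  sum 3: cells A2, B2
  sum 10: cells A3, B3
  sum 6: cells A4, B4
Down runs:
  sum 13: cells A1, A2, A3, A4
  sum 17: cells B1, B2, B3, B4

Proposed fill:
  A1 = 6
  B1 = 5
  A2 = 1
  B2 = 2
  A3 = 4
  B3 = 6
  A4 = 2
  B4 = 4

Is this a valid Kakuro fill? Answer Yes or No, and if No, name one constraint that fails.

Across: 6+5=11; 1+2=3; 4+6=10; 2+4=6. Down: 6+1+4+2=13; 5+2+6+4=17. No digit repeats within any run.

Yes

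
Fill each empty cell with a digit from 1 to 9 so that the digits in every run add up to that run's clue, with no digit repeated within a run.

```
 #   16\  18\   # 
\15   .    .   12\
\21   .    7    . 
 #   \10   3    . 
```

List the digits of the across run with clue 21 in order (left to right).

16 in 2 cells must be {7,9}.
R1C2 = 18 − 10 = 8 completes the 18 down.
R2C1 = 9: the only remaining digit allowed by both the 21 across and the 16 down.
R2C3 = 21 − 16 = 5 completes the 21 across.
R3C3 = 10 − 3 = 7 completes the 10 across.
R1C1 = 15 − 8 = 7 completes the 15 across.

9, 7, 5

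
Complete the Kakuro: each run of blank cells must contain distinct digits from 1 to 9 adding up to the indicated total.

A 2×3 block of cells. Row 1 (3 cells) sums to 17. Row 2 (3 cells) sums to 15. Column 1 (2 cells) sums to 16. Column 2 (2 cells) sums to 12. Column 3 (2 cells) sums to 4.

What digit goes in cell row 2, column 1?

16 in 2 cells must be {7,9}; 4 in 2 cells must be {1,3}.
Nothing is forced directly, so branch on (1,1), whose candidates are 7 or 9. If (1,1) = 7: that forces (1,3) = 1, (2,1) = 9, after which (2,3) would have to be in {1,2,4,5} for the 15 across but in {3} for the 4 down — contradiction. So (1,1) = 9.
(2,1) = 16 − 9 = 7 completes the 16 down.
Given what's placed, (2,3) must be 3 to fit the 15 across and 4 down.
(1,3) = 4 − 3 = 1 completes the 4 down.
(2,2) = 15 − 10 = 5 completes the 15 across.
(1,2) = 17 − 10 = 7 completes the 17 across.

7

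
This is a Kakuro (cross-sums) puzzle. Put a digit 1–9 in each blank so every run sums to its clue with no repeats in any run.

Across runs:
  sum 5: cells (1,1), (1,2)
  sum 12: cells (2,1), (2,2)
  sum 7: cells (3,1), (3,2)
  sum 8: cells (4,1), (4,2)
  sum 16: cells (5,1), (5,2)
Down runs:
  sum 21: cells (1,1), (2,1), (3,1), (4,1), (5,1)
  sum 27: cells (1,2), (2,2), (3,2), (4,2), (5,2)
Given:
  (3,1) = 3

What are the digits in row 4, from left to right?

2 6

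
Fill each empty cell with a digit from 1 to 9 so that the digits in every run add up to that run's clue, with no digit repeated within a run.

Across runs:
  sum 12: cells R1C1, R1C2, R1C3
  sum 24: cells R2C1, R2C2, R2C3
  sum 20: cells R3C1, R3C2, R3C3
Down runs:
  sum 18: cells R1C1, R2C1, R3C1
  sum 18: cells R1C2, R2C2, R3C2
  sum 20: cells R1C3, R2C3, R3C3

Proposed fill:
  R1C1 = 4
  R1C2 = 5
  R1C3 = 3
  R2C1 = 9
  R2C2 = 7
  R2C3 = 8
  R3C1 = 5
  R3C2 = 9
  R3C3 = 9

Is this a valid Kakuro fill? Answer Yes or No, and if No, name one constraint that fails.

No — the across run R3C1–R3C3 sums to 23, not 20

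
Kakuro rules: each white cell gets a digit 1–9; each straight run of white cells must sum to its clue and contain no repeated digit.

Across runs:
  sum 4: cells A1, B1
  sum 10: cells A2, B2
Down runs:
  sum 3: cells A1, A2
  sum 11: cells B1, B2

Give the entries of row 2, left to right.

4 in 2 cells must be {1,3}; 3 in 2 cells must be {1,2}.
The 4 across and the 3 down share only 1, so A1 = 1.
B1 = 4 − 1 = 3 completes the 4 across.
A2 = 3 − 1 = 2 completes the 3 down.
B2 = 10 − 2 = 8 completes the 10 across.

2 8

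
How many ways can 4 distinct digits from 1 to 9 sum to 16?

8

4 distinct digits from 1–9 sum between 10 and 30.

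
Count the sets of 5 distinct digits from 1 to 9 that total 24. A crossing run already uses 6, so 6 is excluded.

5 distinct digits from 1–9 sum between 15 and 35.
Dropping sets that contain 6.
Enumerating: {1,2,4,8,9}, {1,2,5,7,9}, {1,3,4,7,9}, {1,3,5,7,8}, {2,3,4,7,8}.

5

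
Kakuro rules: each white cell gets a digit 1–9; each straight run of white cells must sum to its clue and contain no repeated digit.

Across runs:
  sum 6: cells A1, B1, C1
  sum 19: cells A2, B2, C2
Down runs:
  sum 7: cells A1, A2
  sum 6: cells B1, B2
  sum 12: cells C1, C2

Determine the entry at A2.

6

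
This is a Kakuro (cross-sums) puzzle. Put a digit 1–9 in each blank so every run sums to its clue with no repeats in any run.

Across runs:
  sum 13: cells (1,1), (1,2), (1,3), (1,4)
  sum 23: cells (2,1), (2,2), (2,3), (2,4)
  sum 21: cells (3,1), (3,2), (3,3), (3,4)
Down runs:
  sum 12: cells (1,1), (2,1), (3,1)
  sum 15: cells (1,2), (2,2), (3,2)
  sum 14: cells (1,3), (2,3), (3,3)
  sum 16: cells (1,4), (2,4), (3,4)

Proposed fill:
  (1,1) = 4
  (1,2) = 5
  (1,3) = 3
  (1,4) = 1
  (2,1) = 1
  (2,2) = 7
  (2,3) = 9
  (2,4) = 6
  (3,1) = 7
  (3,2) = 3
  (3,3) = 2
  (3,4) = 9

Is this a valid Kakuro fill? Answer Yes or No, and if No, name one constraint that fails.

Yes

Across: 4+5+3+1=13; 1+7+9+6=23; 7+3+2+9=21. Down: 4+1+7=12; 5+7+3=15; 3+9+2=14; 1+6+9=16. No digit repeats within any run.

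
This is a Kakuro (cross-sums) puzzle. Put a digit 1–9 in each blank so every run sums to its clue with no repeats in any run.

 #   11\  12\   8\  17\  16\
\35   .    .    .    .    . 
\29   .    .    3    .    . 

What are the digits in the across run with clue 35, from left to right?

35 in 5 cells must be {5,6,7,8,9}; 17 in 2 cells must be {8,9}; 16 in 2 cells must be {7,9}.
R1C3 = 8 − 3 = 5 completes the 8 down.
No cell is forced outright now. R1C4 can only be 8 or 9 (the digits allowed by both its 35 across and its 17 down). If R1C4 = 8: that forces R2C4 = 9, R2C5 = 7, R1C5 = 9, R1C2 = 7, after which R2C2 would have to be in {2,4,6,8} for the 29 across but in {5} for the 12 down — contradiction. So R1C4 = 9.
Given what's placed, R1C5 must be 7 to fit the 35 across and 16 down.
R2C4 = 17 − 9 = 8 completes the 17 down.
R2C5 = 16 − 7 = 9 completes the 16 down.
R1C2 = 8: the only remaining digit allowed by both the 35 across and the 12 down.
R2C2 = 12 − 8 = 4 completes the 12 down.
R1C1 = 35 − 29 = 6 completes the 35 across.

6 8 5 9 7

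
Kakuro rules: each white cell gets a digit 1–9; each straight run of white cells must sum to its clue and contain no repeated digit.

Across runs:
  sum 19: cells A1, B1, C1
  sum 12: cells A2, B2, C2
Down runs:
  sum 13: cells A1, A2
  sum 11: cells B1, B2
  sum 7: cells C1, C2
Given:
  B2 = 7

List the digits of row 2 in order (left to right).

B1 = 11 − 7 = 4 completes the 11 down.
C1 = 6: the only remaining digit allowed by both the 19 across and the 7 down.
A2 = 4: the only remaining digit allowed by both the 12 across and the 13 down.
C2 = 12 − 11 = 1 completes the 12 across.
A1 = 19 − 10 = 9 completes the 19 across.

4 7 1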